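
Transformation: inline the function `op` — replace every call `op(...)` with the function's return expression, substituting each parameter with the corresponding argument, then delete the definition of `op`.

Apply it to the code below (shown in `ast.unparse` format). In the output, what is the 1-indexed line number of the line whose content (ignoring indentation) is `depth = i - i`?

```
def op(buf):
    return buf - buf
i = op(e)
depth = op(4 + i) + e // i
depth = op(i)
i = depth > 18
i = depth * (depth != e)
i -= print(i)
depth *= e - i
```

3

Transformed code:
i = e - e
depth = 4 + i - (4 + i) + e // i
depth = i - i
i = depth > 18
i = depth * (depth != e)
i -= print(i)
depth *= e - i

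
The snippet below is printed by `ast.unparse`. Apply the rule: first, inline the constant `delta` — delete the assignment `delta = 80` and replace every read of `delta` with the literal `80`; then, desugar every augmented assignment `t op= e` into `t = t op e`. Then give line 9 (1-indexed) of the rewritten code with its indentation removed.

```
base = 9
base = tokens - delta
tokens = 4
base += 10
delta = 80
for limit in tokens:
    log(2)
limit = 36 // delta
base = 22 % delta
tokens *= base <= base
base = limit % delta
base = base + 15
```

Transformed code:
base = 9
base = tokens - 80
tokens = 4
base = base + 10
for limit in tokens:
    log(2)
limit = 36 // 80
base = 22 % 80
tokens = tokens * (base <= base)
base = limit % 80
base = base + 15

tokens = tokens * (base <= base)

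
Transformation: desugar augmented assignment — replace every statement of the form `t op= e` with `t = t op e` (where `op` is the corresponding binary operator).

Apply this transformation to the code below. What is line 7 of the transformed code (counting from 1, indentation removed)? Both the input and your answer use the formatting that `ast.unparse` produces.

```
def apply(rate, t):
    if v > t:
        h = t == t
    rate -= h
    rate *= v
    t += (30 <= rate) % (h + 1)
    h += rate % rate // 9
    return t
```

Transformed code:
def apply(rate, t):
    if v > t:
        h = t == t
    rate = rate - h
    rate = rate * v
    t = t + (30 <= rate) % (h + 1)
    h = h + rate % rate // 9
    return t

h = h + rate % rate // 9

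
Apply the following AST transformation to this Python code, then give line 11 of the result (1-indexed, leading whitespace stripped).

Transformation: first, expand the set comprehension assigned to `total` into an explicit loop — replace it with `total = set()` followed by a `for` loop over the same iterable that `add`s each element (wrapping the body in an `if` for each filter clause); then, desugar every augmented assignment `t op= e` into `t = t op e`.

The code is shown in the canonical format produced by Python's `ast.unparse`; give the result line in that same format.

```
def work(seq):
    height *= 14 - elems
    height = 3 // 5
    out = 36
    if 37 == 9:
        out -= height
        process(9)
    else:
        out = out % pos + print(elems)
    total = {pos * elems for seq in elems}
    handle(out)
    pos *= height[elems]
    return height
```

Transformed code:
def work(seq):
    height = height * (14 - elems)
    height = 3 // 5
    out = 36
    if 37 == 9:
        out = out - height
        process(9)
    else:
        out = out % pos + print(elems)
    total = set()
    for seq in elems:
        total.add(pos * elems)
    handle(out)
    pos = pos * height[elems]
    return height

for seq in elems:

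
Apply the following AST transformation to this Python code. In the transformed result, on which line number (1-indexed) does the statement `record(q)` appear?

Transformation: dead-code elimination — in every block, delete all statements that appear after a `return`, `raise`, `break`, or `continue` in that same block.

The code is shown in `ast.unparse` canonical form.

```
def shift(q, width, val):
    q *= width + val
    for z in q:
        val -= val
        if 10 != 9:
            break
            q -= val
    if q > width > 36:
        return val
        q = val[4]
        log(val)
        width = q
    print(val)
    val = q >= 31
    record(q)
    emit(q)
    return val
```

Transformed code:
def shift(q, width, val):
    q *= width + val
    for z in q:
        val -= val
        if 10 != 9:
            break
    if q > width > 36:
        return val
    print(val)
    val = q >= 31
    record(q)
    emit(q)
    return val

11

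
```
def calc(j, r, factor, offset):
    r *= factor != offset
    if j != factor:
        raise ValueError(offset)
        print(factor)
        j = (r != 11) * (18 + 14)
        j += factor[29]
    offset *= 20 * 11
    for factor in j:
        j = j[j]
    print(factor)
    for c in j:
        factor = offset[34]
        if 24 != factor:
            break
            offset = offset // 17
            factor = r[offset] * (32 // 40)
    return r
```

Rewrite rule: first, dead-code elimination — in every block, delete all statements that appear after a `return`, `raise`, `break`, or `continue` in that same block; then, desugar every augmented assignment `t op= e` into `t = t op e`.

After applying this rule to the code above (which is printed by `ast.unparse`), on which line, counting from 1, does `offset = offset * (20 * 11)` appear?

5

Transformed code:
def calc(j, r, factor, offset):
    r = r * (factor != offset)
    if j != factor:
        raise ValueError(offset)
    offset = offset * (20 * 11)
    for factor in j:
        j = j[j]
    print(factor)
    for c in j:
        factor = offset[34]
        if 24 != factor:
            break
    return r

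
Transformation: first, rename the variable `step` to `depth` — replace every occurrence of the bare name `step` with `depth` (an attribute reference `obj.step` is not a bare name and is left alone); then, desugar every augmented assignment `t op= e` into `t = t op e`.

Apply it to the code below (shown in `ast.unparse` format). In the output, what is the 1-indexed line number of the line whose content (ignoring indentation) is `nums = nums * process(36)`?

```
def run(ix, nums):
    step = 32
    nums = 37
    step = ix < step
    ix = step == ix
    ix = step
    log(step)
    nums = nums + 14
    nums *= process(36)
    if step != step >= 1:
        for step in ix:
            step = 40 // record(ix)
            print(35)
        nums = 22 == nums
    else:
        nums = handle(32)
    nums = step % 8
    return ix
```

9

Transformed code:
def run(ix, nums):
    depth = 32
    nums = 37
    depth = ix < depth
    ix = depth == ix
    ix = depth
    log(depth)
    nums = nums + 14
    nums = nums * process(36)
    if depth != depth >= 1:
        for depth in ix:
            depth = 40 // record(ix)
            print(35)
        nums = 22 == nums
    else:
        nums = handle(32)
    nums = depth % 8
    return ix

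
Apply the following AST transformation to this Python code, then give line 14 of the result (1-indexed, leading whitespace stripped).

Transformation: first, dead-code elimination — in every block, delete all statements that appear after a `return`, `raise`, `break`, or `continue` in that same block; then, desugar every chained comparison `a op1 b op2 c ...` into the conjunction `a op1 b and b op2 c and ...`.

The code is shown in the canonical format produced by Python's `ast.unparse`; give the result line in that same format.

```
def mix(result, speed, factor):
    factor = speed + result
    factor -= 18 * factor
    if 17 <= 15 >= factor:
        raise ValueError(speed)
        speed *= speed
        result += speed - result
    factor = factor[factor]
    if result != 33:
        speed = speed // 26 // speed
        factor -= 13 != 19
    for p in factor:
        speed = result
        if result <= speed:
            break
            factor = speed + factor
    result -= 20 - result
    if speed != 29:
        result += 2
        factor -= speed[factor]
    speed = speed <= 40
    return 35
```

result -= 20 - result

Transformed code:
def mix(result, speed, factor):
    factor = speed + result
    factor -= 18 * factor
    if 17 <= 15 and 15 >= factor:
        raise ValueError(speed)
    factor = factor[factor]
    if result != 33:
        speed = speed // 26 // speed
        factor -= 13 != 19
    for p in factor:
        speed = result
        if result <= speed:
            break
    result -= 20 - result
    if speed != 29:
        result += 2
        factor -= speed[factor]
    speed = speed <= 40
    return 35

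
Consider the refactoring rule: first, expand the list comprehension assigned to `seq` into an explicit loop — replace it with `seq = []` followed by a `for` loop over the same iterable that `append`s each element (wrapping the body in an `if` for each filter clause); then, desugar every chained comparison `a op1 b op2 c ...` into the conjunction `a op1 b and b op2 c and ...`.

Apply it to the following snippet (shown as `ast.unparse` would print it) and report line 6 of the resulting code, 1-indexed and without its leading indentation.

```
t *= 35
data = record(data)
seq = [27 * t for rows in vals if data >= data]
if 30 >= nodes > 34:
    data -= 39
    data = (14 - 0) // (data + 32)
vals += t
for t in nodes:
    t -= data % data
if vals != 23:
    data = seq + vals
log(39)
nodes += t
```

seq.append(27 * t)

Transformed code:
t *= 35
data = record(data)
seq = []
for rows in vals:
    if data >= data:
        seq.append(27 * t)
if 30 >= nodes and nodes > 34:
    data -= 39
    data = (14 - 0) // (data + 32)
vals += t
for t in nodes:
    t -= data % data
if vals != 23:
    data = seq + vals
log(39)
nodes += t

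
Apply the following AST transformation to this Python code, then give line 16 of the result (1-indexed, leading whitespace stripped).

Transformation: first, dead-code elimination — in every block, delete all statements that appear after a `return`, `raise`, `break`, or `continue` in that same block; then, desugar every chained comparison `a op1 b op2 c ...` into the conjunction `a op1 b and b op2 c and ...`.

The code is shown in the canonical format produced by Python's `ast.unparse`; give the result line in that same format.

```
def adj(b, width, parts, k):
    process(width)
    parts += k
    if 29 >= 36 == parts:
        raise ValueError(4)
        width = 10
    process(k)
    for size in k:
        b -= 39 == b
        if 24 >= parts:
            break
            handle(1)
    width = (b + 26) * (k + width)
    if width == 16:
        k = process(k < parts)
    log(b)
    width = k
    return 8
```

Transformed code:
def adj(b, width, parts, k):
    process(width)
    parts += k
    if 29 >= 36 and 36 == parts:
        raise ValueError(4)
    process(k)
    for size in k:
        b -= 39 == b
        if 24 >= parts:
            break
    width = (b + 26) * (k + width)
    if width == 16:
        k = process(k < parts)
    log(b)
    width = k
    return 8

return 8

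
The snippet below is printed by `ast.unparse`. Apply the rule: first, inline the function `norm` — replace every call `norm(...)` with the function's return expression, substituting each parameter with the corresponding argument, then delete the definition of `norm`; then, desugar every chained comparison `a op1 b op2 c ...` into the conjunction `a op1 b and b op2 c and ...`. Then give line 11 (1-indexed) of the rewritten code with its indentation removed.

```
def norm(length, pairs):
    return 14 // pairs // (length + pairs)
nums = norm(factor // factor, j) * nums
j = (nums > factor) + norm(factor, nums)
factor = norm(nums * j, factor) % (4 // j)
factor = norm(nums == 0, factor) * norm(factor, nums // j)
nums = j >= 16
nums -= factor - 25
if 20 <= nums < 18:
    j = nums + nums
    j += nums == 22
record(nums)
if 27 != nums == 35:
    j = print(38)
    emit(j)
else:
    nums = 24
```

Transformed code:
nums = 14 // j // (factor // factor + j) * nums
j = (nums > factor) + 14 // nums // (factor + nums)
factor = 14 // factor // (nums * j + factor) % (4 // j)
factor = 14 // factor // ((nums == 0) + factor) * (14 // (nums // j) // (factor + nums // j))
nums = j >= 16
nums -= factor - 25
if 20 <= nums and nums < 18:
    j = nums + nums
    j += nums == 22
record(nums)
if 27 != nums and nums == 35:
    j = print(38)
    emit(j)
else:
    nums = 24

if 27 != nums and nums == 35:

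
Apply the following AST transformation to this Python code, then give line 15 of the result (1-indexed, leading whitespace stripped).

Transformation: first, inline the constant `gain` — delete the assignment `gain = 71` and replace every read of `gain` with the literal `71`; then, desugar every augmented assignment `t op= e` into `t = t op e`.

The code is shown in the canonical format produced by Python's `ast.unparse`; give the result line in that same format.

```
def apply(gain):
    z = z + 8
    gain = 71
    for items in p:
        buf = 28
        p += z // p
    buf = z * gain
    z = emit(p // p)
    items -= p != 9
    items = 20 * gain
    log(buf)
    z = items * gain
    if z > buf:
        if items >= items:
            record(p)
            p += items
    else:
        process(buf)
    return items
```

Transformed code:
def apply(gain):
    z = z + 8
    for items in p:
        buf = 28
        p = p + z // p
    buf = z * 71
    z = emit(p // p)
    items = items - (p != 9)
    items = 20 * 71
    log(buf)
    z = items * 71
    if z > buf:
        if items >= items:
            record(p)
            p = p + items
    else:
        process(buf)
    return items

p = p + items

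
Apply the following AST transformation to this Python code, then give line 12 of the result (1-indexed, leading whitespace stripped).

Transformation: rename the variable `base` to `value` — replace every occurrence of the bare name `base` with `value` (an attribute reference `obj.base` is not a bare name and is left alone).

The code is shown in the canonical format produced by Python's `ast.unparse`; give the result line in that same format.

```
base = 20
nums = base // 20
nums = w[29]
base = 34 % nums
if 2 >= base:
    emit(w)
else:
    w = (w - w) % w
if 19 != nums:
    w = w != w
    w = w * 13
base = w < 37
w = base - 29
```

value = w < 37

Transformed code:
value = 20
nums = value // 20
nums = w[29]
value = 34 % nums
if 2 >= value:
    emit(w)
else:
    w = (w - w) % w
if 19 != nums:
    w = w != w
    w = w * 13
value = w < 37
w = value - 29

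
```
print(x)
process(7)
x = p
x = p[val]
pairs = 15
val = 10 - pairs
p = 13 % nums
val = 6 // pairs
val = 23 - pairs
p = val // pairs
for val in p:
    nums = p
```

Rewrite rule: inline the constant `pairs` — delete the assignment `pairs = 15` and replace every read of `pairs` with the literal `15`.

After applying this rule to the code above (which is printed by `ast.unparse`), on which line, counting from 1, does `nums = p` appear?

11

Transformed code:
print(x)
process(7)
x = p
x = p[val]
val = 10 - 15
p = 13 % nums
val = 6 // 15
val = 23 - 15
p = val // 15
for val in p:
    nums = p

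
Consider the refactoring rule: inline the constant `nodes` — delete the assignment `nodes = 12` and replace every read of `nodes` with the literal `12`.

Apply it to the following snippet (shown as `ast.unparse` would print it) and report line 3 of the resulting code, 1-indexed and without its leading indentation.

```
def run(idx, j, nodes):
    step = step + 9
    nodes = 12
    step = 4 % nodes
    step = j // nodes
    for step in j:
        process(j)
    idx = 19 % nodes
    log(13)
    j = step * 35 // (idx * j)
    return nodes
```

Transformed code:
def run(idx, j, nodes):
    step = step + 9
    step = 4 % 12
    step = j // 12
    for step in j:
        process(j)
    idx = 19 % 12
    log(13)
    j = step * 35 // (idx * j)
    return 12

step = 4 % 12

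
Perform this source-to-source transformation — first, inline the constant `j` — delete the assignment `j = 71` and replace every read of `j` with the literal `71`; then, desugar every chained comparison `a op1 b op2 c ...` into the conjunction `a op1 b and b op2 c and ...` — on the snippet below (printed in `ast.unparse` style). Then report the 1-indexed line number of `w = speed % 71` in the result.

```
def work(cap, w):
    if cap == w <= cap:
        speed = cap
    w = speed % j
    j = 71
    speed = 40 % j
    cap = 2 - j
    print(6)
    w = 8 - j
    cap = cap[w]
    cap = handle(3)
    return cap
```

Transformed code:
def work(cap, w):
    if cap == w and w <= cap:
        speed = cap
    w = speed % 71
    speed = 40 % 71
    cap = 2 - 71
    print(6)
    w = 8 - 71
    cap = cap[w]
    cap = handle(3)
    return cap

4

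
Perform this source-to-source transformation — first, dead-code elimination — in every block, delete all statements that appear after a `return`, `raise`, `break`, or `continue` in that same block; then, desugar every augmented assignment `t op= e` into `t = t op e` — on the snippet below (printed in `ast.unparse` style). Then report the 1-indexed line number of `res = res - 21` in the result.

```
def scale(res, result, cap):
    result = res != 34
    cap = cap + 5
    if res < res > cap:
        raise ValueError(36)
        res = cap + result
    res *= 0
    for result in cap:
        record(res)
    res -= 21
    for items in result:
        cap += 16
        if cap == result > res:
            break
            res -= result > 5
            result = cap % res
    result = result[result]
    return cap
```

9

Transformed code:
def scale(res, result, cap):
    result = res != 34
    cap = cap + 5
    if res < res > cap:
        raise ValueError(36)
    res = res * 0
    for result in cap:
        record(res)
    res = res - 21
    for items in result:
        cap = cap + 16
        if cap == result > res:
            break
    result = result[result]
    return cap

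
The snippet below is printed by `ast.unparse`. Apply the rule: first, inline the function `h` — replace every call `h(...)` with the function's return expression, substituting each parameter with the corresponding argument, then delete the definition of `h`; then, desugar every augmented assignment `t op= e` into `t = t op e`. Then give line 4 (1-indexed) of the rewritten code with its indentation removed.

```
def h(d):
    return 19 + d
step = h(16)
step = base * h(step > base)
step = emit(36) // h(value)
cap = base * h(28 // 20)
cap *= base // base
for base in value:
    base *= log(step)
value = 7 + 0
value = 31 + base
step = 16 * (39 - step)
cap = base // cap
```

cap = base * (19 + 28 // 20)

Transformed code:
step = 19 + 16
step = base * (19 + (step > base))
step = emit(36) // (19 + value)
cap = base * (19 + 28 // 20)
cap = cap * (base // base)
for base in value:
    base = base * log(step)
value = 7 + 0
value = 31 + base
step = 16 * (39 - step)
cap = base // cap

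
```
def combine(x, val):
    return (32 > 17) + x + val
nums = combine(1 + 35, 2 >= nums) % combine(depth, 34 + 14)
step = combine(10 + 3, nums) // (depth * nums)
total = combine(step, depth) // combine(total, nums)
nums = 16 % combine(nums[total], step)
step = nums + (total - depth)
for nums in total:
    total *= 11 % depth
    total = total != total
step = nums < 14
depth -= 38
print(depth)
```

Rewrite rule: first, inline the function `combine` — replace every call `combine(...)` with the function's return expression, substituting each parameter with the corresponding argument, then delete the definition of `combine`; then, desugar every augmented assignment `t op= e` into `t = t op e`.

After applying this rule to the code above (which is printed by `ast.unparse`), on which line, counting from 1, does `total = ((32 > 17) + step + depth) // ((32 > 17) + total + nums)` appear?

Transformed code:
nums = ((32 > 17) + (1 + 35) + (2 >= nums)) % ((32 > 17) + depth + (34 + 14))
step = ((32 > 17) + (10 + 3) + nums) // (depth * nums)
total = ((32 > 17) + step + depth) // ((32 > 17) + total + nums)
nums = 16 % ((32 > 17) + nums[total] + step)
step = nums + (total - depth)
for nums in total:
    total = total * (11 % depth)
    total = total != total
step = nums < 14
depth = depth - 38
print(depth)

3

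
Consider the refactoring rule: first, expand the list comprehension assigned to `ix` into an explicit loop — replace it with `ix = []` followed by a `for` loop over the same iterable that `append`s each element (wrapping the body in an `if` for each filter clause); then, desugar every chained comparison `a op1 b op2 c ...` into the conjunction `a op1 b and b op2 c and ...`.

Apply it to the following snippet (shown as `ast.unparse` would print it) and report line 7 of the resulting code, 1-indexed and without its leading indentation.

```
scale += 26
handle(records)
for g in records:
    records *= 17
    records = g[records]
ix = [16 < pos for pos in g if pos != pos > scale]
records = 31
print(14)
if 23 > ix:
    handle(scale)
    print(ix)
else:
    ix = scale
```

Transformed code:
scale += 26
handle(records)
for g in records:
    records *= 17
    records = g[records]
ix = []
for pos in g:
    if pos != pos and pos > scale:
        ix.append(16 < pos)
records = 31
print(14)
if 23 > ix:
    handle(scale)
    print(ix)
else:
    ix = scale

for pos in g:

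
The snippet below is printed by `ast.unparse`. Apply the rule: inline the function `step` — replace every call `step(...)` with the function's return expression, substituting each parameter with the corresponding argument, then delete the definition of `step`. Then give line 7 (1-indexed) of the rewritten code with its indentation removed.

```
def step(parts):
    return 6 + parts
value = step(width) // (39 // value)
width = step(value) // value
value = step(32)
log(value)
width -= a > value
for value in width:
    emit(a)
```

Transformed code:
value = (6 + width) // (39 // value)
width = (6 + value) // value
value = 6 + 32
log(value)
width -= a > value
for value in width:
    emit(a)

emit(a)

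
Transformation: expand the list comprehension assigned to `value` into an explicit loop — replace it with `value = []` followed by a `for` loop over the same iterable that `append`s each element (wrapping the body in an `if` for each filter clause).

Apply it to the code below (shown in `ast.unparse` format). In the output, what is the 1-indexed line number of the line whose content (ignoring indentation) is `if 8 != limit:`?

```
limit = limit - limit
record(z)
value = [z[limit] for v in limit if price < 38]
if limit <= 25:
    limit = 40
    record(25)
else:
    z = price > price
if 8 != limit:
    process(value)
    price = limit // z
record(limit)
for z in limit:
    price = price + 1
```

12

Transformed code:
limit = limit - limit
record(z)
value = []
for v in limit:
    if price < 38:
        value.append(z[limit])
if limit <= 25:
    limit = 40
    record(25)
else:
    z = price > price
if 8 != limit:
    process(value)
    price = limit // z
record(limit)
for z in limit:
    price = price + 1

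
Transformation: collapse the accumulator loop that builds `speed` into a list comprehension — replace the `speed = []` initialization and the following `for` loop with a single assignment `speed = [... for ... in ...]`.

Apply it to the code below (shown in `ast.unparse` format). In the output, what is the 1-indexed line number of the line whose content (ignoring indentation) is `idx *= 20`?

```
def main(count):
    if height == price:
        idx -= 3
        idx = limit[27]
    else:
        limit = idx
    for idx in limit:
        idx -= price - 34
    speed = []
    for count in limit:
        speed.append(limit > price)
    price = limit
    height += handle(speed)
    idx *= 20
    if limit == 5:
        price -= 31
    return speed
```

12

Transformed code:
def main(count):
    if height == price:
        idx -= 3
        idx = limit[27]
    else:
        limit = idx
    for idx in limit:
        idx -= price - 34
    speed = [limit > price for count in limit]
    price = limit
    height += handle(speed)
    idx *= 20
    if limit == 5:
        price -= 31
    return speed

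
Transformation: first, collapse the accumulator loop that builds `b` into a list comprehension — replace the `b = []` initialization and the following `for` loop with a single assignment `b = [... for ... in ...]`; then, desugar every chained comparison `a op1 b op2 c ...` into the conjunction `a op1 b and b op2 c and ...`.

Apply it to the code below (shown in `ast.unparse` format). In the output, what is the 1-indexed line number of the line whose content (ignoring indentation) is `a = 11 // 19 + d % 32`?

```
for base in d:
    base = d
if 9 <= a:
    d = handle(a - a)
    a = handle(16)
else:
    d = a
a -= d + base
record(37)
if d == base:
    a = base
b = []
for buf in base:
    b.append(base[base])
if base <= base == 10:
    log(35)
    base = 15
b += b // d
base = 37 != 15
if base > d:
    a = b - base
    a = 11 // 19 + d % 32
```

Transformed code:
for base in d:
    base = d
if 9 <= a:
    d = handle(a - a)
    a = handle(16)
else:
    d = a
a -= d + base
record(37)
if d == base:
    a = base
b = [base[base] for buf in base]
if base <= base and base == 10:
    log(35)
    base = 15
b += b // d
base = 37 != 15
if base > d:
    a = b - base
    a = 11 // 19 + d % 32

20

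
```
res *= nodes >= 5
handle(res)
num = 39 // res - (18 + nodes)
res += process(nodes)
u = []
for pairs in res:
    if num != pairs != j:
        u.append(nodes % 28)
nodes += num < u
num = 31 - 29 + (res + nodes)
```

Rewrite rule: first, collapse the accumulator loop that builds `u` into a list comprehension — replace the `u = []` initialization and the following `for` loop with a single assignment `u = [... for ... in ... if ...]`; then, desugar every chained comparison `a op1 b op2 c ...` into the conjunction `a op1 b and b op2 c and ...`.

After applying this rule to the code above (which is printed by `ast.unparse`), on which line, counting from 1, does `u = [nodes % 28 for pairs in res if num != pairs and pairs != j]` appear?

Transformed code:
res *= nodes >= 5
handle(res)
num = 39 // res - (18 + nodes)
res += process(nodes)
u = [nodes % 28 for pairs in res if num != pairs and pairs != j]
nodes += num < u
num = 31 - 29 + (res + nodes)

5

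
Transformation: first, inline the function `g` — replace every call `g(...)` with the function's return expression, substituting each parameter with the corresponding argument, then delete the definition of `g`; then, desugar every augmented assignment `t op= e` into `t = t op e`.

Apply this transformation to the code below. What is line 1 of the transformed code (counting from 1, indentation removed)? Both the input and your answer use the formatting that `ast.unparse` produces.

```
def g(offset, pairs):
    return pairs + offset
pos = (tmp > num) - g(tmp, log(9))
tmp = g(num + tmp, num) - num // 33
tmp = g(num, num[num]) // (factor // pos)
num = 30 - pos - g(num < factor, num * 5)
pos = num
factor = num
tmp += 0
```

pos = (tmp > num) - (log(9) + tmp)

Transformed code:
pos = (tmp > num) - (log(9) + tmp)
tmp = num + (num + tmp) - num // 33
tmp = (num[num] + num) // (factor // pos)
num = 30 - pos - (num * 5 + (num < factor))
pos = num
factor = num
tmp = tmp + 0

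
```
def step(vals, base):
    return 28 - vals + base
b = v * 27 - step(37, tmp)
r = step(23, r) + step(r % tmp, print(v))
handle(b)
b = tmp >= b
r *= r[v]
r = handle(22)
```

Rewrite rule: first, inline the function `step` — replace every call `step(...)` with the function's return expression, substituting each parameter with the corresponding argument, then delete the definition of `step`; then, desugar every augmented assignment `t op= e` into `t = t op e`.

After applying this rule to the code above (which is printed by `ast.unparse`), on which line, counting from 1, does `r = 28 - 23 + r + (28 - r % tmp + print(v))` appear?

Transformed code:
b = v * 27 - (28 - 37 + tmp)
r = 28 - 23 + r + (28 - r % tmp + print(v))
handle(b)
b = tmp >= b
r = r * r[v]
r = handle(22)

2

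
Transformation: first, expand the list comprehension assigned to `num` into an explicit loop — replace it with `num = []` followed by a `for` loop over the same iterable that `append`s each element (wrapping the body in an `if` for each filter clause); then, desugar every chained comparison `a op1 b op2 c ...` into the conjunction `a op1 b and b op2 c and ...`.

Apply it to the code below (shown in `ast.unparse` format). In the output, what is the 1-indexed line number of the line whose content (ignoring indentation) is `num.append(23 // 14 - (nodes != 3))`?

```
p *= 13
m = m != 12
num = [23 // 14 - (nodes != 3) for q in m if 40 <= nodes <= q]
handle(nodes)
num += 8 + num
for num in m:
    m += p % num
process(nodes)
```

6

Transformed code:
p *= 13
m = m != 12
num = []
for q in m:
    if 40 <= nodes and nodes <= q:
        num.append(23 // 14 - (nodes != 3))
handle(nodes)
num += 8 + num
for num in m:
    m += p % num
process(nodes)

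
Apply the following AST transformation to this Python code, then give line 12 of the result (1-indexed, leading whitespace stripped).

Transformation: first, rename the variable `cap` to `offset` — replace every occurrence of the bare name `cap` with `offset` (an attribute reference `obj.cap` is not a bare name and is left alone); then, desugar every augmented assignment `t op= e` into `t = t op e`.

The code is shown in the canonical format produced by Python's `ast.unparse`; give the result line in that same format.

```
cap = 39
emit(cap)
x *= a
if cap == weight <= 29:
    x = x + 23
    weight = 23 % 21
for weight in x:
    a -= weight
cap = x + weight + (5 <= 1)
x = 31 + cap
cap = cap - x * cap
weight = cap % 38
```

weight = offset % 38

Transformed code:
offset = 39
emit(offset)
x = x * a
if offset == weight <= 29:
    x = x + 23
    weight = 23 % 21
for weight in x:
    a = a - weight
offset = x + weight + (5 <= 1)
x = 31 + offset
offset = offset - x * offset
weight = offset % 38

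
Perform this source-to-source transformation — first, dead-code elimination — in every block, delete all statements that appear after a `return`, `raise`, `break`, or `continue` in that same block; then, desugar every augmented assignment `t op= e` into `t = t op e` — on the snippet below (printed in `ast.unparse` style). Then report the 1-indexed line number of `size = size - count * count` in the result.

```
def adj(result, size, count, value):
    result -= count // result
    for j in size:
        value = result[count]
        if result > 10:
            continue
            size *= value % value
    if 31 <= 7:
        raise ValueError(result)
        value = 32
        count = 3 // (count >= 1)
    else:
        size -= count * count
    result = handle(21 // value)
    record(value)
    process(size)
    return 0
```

10

Transformed code:
def adj(result, size, count, value):
    result = result - count // result
    for j in size:
        value = result[count]
        if result > 10:
            continue
    if 31 <= 7:
        raise ValueError(result)
    else:
        size = size - count * count
    result = handle(21 // value)
    record(value)
    process(size)
    return 0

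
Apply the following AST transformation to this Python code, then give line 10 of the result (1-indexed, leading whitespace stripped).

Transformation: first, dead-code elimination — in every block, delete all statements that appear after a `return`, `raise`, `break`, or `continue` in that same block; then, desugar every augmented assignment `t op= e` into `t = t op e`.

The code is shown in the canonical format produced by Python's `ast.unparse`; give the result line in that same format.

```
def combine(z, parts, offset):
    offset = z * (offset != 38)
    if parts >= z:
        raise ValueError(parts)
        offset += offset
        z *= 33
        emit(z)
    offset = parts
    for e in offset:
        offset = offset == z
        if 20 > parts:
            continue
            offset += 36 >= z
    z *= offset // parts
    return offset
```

z = z * (offset // parts)

Transformed code:
def combine(z, parts, offset):
    offset = z * (offset != 38)
    if parts >= z:
        raise ValueError(parts)
    offset = parts
    for e in offset:
        offset = offset == z
        if 20 > parts:
            continue
    z = z * (offset // parts)
    return offset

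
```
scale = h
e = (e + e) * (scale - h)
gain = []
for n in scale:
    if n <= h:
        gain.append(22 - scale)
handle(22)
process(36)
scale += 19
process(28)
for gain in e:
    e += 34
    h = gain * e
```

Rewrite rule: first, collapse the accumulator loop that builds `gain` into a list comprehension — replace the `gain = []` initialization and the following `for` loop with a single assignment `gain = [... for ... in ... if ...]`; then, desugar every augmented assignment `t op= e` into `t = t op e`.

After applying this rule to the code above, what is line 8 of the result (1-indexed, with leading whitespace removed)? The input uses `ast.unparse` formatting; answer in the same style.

for gain in e:

Transformed code:
scale = h
e = (e + e) * (scale - h)
gain = [22 - scale for n in scale if n <= h]
handle(22)
process(36)
scale = scale + 19
process(28)
for gain in e:
    e = e + 34
    h = gain * e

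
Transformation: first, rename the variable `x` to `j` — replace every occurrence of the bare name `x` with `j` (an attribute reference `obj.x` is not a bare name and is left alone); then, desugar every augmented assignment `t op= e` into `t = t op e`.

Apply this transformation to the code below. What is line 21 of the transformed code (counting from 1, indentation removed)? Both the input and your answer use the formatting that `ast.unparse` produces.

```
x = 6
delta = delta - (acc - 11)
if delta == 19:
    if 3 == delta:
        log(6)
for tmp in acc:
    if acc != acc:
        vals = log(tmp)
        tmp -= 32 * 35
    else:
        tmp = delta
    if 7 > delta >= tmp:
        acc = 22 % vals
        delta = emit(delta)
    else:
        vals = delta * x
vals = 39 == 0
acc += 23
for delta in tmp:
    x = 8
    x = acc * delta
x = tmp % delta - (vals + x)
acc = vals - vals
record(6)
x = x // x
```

Transformed code:
j = 6
delta = delta - (acc - 11)
if delta == 19:
    if 3 == delta:
        log(6)
for tmp in acc:
    if acc != acc:
        vals = log(tmp)
        tmp = tmp - 32 * 35
    else:
        tmp = delta
    if 7 > delta >= tmp:
        acc = 22 % vals
        delta = emit(delta)
    else:
        vals = delta * j
vals = 39 == 0
acc = acc + 23
for delta in tmp:
    j = 8
    j = acc * delta
j = tmp % delta - (vals + j)
acc = vals - vals
record(6)
j = j // j

j = acc * delta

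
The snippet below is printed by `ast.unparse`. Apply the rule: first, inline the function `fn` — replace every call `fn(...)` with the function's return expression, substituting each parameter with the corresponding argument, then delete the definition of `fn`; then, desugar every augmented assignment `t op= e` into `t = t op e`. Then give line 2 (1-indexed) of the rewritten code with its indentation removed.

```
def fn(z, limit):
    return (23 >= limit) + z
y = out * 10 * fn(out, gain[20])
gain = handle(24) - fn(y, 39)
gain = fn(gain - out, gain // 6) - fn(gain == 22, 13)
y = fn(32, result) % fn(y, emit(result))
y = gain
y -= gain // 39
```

gain = handle(24) - ((23 >= 39) + y)

Transformed code:
y = out * 10 * ((23 >= gain[20]) + out)
gain = handle(24) - ((23 >= 39) + y)
gain = (23 >= gain // 6) + (gain - out) - ((23 >= 13) + (gain == 22))
y = ((23 >= result) + 32) % ((23 >= emit(result)) + y)
y = gain
y = y - gain // 39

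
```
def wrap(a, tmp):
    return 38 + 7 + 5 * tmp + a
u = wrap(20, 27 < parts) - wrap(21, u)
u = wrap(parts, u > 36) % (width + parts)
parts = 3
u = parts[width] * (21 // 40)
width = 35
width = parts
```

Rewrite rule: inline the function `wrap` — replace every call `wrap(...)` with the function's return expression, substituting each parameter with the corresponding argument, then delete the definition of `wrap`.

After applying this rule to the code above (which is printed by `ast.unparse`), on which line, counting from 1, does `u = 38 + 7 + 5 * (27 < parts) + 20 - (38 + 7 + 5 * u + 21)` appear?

1

Transformed code:
u = 38 + 7 + 5 * (27 < parts) + 20 - (38 + 7 + 5 * u + 21)
u = (38 + 7 + 5 * (u > 36) + parts) % (width + parts)
parts = 3
u = parts[width] * (21 // 40)
width = 35
width = parts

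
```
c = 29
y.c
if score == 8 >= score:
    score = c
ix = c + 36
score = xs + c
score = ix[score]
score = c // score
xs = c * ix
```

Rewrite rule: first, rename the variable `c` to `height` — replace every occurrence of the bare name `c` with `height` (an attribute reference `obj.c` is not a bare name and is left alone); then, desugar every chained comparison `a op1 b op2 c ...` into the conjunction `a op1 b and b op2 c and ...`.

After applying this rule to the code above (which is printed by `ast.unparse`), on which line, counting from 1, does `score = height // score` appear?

Transformed code:
height = 29
y.c
if score == 8 and 8 >= score:
    score = height
ix = height + 36
score = xs + height
score = ix[score]
score = height // score
xs = height * ix

8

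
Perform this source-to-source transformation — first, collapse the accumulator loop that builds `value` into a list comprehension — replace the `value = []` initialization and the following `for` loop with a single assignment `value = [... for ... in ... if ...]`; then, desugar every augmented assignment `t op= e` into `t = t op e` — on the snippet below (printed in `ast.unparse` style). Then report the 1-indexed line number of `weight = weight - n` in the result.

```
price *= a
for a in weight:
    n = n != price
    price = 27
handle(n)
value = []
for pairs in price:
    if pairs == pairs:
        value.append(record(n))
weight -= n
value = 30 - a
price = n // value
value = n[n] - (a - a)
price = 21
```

Transformed code:
price = price * a
for a in weight:
    n = n != price
    price = 27
handle(n)
value = [record(n) for pairs in price if pairs == pairs]
weight = weight - n
value = 30 - a
price = n // value
value = n[n] - (a - a)
price = 21

7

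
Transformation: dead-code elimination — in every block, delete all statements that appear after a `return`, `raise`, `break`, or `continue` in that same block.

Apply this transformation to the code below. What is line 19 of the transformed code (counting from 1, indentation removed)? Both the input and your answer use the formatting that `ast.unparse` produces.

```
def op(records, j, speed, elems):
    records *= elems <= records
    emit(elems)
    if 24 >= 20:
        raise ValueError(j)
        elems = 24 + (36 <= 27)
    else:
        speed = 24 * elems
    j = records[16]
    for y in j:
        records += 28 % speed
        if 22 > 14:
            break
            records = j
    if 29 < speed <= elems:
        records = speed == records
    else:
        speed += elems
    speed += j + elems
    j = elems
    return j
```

return j

Transformed code:
def op(records, j, speed, elems):
    records *= elems <= records
    emit(elems)
    if 24 >= 20:
        raise ValueError(j)
    else:
        speed = 24 * elems
    j = records[16]
    for y in j:
        records += 28 % speed
        if 22 > 14:
            break
    if 29 < speed <= elems:
        records = speed == records
    else:
        speed += elems
    speed += j + elems
    j = elems
    return j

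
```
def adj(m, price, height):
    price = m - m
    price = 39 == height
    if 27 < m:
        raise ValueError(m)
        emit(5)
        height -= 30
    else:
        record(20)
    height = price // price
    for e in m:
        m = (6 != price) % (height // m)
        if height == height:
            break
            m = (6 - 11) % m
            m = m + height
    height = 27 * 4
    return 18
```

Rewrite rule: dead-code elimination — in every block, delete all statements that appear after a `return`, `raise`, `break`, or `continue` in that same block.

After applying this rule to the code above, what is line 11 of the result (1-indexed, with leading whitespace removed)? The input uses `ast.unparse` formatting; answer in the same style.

if height == height:

Transformed code:
def adj(m, price, height):
    price = m - m
    price = 39 == height
    if 27 < m:
        raise ValueError(m)
    else:
        record(20)
    height = price // price
    for e in m:
        m = (6 != price) % (height // m)
        if height == height:
            break
    height = 27 * 4
    return 18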